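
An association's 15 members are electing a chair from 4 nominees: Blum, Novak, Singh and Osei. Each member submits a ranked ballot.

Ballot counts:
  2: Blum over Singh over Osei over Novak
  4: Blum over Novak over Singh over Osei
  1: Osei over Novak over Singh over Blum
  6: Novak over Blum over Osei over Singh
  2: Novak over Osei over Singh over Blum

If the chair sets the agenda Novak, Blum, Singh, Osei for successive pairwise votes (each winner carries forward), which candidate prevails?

Novak

Round 1: Novak vs Blum — 9–6, Novak advances.
Round 2: Novak vs Singh — 13–2, Novak advances.
Round 3: Novak vs Osei — 12–3, Novak advances.
The agenda winner is Novak.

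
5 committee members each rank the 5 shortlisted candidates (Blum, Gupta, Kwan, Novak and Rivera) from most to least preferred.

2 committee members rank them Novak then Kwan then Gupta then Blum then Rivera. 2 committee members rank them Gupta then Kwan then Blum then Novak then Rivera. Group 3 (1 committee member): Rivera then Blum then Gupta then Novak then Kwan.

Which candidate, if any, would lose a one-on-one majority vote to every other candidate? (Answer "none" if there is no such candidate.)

Pairwise majorities:
Blum vs Gupta: Blum is ranked higher on 1 ballot, Gupta on 4. Gupta wins 4–1.
Blum vs Kwan: Blum preferred on 1 ballot; Kwan wins 4–1.
Blum–Novak: Blum 3–2.
Blum vs Rivera: 4 to 1, Blum.
Gupta vs Kwan: Gupta, 3–2.
Gupta vs Novak: 3 to 2, Gupta.
Gupta vs Rivera: Gupta preferred on 2+2 = 4 ballots; Gupta wins 4–1.
Kwan vs Novak: Kwan preferred on 2 ballots; Novak wins 3–2.
Kwan vs Rivera: Kwan wins 4–1.
Novak vs Rivera: 2+2 = 4 for Novak, 1 for Rivera — Novak by 4–1.
Only Rivera has no wins; Rivera is the Condorcet loser.

Rivera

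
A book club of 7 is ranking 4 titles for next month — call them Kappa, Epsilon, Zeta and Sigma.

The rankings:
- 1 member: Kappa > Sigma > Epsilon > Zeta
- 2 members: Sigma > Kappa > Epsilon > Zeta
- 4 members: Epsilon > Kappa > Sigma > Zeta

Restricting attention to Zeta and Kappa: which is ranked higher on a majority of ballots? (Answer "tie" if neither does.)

No ballot ranks Zeta above Kappa: 0.
Ballots ranking Kappa above Zeta: 7 − 0 = 7.
Kappa wins the head-to-head 7–0.

Kappa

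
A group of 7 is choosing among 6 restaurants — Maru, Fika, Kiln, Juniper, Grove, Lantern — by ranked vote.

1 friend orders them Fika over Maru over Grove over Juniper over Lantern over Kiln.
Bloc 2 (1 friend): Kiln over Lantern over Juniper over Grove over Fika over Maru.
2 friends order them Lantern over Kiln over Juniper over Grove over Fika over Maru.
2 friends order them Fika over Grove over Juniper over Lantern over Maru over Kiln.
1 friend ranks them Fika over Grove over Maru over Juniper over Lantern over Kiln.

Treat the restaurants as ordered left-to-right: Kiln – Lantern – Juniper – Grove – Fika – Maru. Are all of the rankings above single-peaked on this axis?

yes

Axis positions: Kiln=1, Lantern=2, Juniper=3, Grove=4, Fika=5, Maru=6.
Bloc 1 (peak Fika at position 5): ranking walks positions 5-6-4-3-2-1, expanding outward from the peak — single-peaked.
Bloc 2 (peak Kiln at position 1): ranking walks positions 1-2-3-4-5-6, expanding outward from the peak — single-peaked.
Bloc 3 (peak Lantern at position 2): ranking walks positions 2-1-3-4-5-6, expanding outward from the peak — single-peaked.
Bloc 4 (peak Fika at position 5): ranking walks positions 5-4-3-2-6-1, expanding outward from the peak — single-peaked.
Bloc 5 (peak Fika at position 5): ranking walks positions 5-4-6-3-2-1, expanding outward from the peak — single-peaked.
Every ranking is single-peaked on this axis.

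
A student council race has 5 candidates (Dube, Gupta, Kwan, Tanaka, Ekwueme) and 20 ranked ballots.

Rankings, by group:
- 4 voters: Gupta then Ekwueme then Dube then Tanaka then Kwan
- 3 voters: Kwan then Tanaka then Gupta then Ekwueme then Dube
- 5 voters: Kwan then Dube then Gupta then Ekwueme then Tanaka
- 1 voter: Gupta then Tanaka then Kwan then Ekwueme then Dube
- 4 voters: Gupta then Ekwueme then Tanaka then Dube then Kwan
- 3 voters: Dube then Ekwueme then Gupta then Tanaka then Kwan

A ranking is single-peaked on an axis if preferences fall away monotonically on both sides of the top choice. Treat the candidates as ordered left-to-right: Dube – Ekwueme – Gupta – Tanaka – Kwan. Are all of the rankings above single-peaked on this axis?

no

Axis positions: Dube=1, Ekwueme=2, Gupta=3, Tanaka=4, Kwan=5.
Group 1 (peak Gupta at position 3): ranking walks positions 3-2-1-4-5, expanding outward from the peak — single-peaked.
Group 2 (peak Kwan at position 5): ranking walks positions 5-4-3-2-1, expanding outward from the peak — single-peaked.
Group 3: ranking walks positions 5-1-3-2-4; Dube is ranked above Tanaka even though Tanaka lies between Dube and the peak Kwan on the axis — preferences dip and rise again. Not single-peaked.
Group 4 (peak Gupta at position 3): ranking walks positions 3-4-5-2-1, expanding outward from the peak — single-peaked.
Group 5 (peak Gupta at position 3): ranking walks positions 3-2-4-1-5, expanding outward from the peak — single-peaked.
Group 6 (peak Dube at position 1): ranking walks positions 1-2-3-4-5, expanding outward from the peak — single-peaked.
Group 3 violates single-peakedness, so the profile is not single-peaked on this axis.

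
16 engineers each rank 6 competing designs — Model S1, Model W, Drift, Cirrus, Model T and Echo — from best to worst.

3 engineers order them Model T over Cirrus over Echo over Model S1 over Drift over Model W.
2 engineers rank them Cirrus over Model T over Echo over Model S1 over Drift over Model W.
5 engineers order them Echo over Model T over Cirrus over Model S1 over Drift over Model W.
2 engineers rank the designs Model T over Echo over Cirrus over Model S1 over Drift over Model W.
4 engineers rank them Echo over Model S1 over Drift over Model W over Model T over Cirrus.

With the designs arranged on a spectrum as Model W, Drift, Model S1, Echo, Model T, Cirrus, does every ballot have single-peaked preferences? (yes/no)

Axis positions: Model W=1, Drift=2, Model S1=3, Echo=4, Model T=5, Cirrus=6.
Ballot type 1 (peak Model T at position 5): ranking walks positions 5-6-4-3-2-1, expanding outward from the peak — single-peaked.
Ballot type 2 (peak Cirrus at position 6): ranking walks positions 6-5-4-3-2-1, expanding outward from the peak — single-peaked.
Ballot type 3 (peak Echo at position 4): ranking walks positions 4-5-6-3-2-1, expanding outward from the peak — single-peaked.
Ballot type 4 (peak Model T at position 5): ranking walks positions 5-4-6-3-2-1, expanding outward from the peak — single-peaked.
Ballot type 5 (peak Echo at position 4): ranking walks positions 4-3-2-1-5-6, expanding outward from the peak — single-peaked.
Every ranking is single-peaked on this axis.

yes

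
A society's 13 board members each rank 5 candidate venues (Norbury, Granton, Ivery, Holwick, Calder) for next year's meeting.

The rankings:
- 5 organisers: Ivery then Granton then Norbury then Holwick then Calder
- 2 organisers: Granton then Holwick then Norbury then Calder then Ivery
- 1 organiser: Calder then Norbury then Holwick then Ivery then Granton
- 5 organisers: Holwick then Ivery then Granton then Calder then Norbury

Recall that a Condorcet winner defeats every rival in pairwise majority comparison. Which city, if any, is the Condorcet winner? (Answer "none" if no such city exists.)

Pairwise majorities:
Norbury vs Granton: 1 to 12, Granton.
Norbury vs Ivery: 2+1 = 3 for Norbury, 10 for Ivery — Ivery by 10–3.
Norbury–Holwick: Holwick 7–6.
Norbury vs Calder: Norbury, 7–6.
Granton vs Ivery: Ivery wins 11–2.
Granton vs Holwick: Granton wins 7–6.
Granton vs Calder: Granton wins 12–1.
Ivery vs Holwick: Holwick wins 8–5.
Ivery vs Calder: 10 to 3, Ivery.
Holwick vs Calder: Holwick wins 12–1.
Each city drops at least one matchup (Norbury loses to Granton; Granton loses to Ivery; Ivery loses to Holwick; Holwick loses to Granton; Calder loses to Norbury); the cycle Granton → Holwick → Ivery → Granton rules out a Condorcet winner.

none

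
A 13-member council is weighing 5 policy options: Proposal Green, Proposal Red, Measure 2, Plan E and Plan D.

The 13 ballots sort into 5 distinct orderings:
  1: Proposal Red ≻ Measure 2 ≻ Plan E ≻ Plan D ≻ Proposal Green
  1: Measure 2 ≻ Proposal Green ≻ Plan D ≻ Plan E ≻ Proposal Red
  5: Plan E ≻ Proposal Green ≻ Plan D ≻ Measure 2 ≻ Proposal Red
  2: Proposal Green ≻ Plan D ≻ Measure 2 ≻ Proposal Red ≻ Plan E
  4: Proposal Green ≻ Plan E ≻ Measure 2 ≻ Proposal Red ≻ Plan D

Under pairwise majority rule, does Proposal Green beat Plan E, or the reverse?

Proposal Green

Ballots ranking Proposal Green above Plan E: 1 + 2 + 4 = 7.
Ballots ranking Plan E above Proposal Green: 13 − 7 = 6.
Proposal Green wins the head-to-head 7–6.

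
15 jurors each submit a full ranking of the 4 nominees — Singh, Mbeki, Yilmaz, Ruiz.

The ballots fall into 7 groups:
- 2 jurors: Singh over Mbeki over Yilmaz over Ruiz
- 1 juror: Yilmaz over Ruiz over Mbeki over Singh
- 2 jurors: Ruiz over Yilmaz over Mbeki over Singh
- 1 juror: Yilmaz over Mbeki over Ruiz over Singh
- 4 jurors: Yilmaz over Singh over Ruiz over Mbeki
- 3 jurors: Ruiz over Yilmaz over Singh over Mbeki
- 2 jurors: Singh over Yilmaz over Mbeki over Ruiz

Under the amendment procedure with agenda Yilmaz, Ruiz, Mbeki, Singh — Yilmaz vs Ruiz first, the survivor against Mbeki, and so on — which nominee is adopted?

Yilmaz

Round 1: Yilmaz vs Ruiz — 10–5, Yilmaz advances.
Round 2: Yilmaz vs Mbeki — 13–2, Yilmaz advances.
Round 3: Yilmaz vs Singh — 11–4, Yilmaz advances.
Yilmaz survives the agenda.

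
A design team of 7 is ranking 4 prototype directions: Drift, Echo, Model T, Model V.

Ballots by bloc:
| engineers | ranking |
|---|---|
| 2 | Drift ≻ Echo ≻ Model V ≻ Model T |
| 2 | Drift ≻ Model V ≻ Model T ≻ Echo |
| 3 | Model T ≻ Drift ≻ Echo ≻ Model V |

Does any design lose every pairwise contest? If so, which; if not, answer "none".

Pairwise majorities:
Drift–Echo: Drift 7–0.
Drift vs Model T: Drift, 4–3.
Drift vs Model V: Drift preferred on 2+2+3 = 7 ballots; Drift wins 7–0.
Echo–Model T: Model T 5–2.
Echo vs Model V: Echo wins 5–2.
Model T vs Model V: 3 for Model T, 4 for Model V — Model V by 4–3.
Each design has at least one pairwise win (Drift beats Echo; Echo beats Model V; Model T beats Echo; Model V beats Model T) — no Condorcet loser.

none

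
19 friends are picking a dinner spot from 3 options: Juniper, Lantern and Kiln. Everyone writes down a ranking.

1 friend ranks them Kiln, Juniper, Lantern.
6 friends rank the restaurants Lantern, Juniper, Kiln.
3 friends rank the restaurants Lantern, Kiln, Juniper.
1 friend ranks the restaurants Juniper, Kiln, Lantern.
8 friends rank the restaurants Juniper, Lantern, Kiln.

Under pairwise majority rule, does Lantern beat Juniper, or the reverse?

Juniper

Ballots ranking Lantern above Juniper: 6 + 3 = 9.
Ballots ranking Juniper above Lantern: 19 − 9 = 10.
Juniper wins the head-to-head 10–9.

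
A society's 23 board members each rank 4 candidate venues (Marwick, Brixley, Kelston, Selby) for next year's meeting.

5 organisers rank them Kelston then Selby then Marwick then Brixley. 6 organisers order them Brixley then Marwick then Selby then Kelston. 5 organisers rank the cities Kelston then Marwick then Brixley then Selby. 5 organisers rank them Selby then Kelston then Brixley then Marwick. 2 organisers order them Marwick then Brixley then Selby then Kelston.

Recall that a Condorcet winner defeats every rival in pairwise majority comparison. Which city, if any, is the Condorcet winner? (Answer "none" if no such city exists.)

Head-to-head results (23 organisers):
Marwick vs Brixley: 5+5+2 = 12 for Marwick, 11 for Brixley — Marwick by 12–11.
Marwick vs Kelston: Marwick preferred on 6+2 = 8 ballots; Kelston wins 15–8.
Marwick vs Selby: 6+5+2 = 13 for Marwick, 10 for Selby — Marwick by 13–10.
Brixley vs Kelston: 8 to 15, Kelston.
Brixley vs Selby: Brixley is ranked higher on 6+5+2 = 13 ballots, Selby on 10. Brixley wins 13–10.
Kelston vs Selby: 10 to 13, Selby.
Each city drops at least one matchup (Marwick loses to Kelston; Brixley loses to Marwick; Kelston loses to Selby; Selby loses to Marwick); the cycle Marwick → Selby → Kelston → Marwick rules out a Condorcet winner.

none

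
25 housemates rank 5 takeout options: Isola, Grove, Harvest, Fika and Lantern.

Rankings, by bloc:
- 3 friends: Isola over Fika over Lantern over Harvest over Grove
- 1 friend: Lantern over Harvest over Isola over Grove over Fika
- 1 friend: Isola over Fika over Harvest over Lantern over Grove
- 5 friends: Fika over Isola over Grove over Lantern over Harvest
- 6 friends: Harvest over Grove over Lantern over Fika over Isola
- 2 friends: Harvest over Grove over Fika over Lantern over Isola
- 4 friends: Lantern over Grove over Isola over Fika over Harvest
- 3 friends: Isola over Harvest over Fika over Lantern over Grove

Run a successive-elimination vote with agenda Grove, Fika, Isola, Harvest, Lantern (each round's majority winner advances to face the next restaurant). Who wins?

Round 1: Grove vs Fika — 13–12, Grove advances.
Round 2: Grove vs Isola — 12–13, Isola advances.
Round 3: Isola vs Harvest — 16–9, Isola advances.
Round 4: Isola vs Lantern — 12–13, Lantern advances.
Lantern survives the agenda.

Lantern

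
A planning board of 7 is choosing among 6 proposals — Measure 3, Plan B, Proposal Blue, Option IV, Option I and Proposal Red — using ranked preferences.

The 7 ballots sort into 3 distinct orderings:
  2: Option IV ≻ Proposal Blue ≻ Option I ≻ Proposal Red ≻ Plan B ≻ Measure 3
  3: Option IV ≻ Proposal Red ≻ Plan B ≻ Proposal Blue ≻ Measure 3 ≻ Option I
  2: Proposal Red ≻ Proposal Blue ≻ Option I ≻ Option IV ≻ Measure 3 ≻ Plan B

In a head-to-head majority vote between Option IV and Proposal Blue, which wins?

Ballots ranking Option IV above Proposal Blue: 2 + 3 = 5.
Ballots ranking Proposal Blue above Option IV: 7 − 5 = 2.
Option IV wins the head-to-head 5–2.

Option IV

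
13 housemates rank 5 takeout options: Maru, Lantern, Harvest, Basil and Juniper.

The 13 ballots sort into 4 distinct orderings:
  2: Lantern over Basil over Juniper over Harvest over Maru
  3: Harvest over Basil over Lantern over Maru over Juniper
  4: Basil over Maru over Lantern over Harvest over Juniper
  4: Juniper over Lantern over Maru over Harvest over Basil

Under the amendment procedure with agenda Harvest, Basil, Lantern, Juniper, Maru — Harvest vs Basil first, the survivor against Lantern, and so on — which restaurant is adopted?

Round 1: Harvest vs Basil — 7–6, Harvest advances.
Round 2: Harvest vs Lantern — 3–10, Lantern advances.
Round 3: Lantern vs Juniper — 9–4, Lantern advances.
Round 4: Lantern vs Maru — 9–4, Lantern advances.
Lantern survives the agenda.

Lantern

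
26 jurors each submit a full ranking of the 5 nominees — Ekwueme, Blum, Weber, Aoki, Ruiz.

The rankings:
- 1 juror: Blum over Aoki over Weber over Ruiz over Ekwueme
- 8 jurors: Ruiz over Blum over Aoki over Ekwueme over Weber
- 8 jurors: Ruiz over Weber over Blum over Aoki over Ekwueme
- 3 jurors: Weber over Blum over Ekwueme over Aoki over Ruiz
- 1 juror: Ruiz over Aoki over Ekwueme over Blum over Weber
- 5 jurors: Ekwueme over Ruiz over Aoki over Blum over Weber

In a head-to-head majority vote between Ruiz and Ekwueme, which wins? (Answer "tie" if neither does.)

Ballots ranking Ruiz above Ekwueme: 1 + 8 + 8 + 1 = 18.
Ballots ranking Ekwueme above Ruiz: 26 − 18 = 8.
Ruiz wins the head-to-head 18–8.

Ruiz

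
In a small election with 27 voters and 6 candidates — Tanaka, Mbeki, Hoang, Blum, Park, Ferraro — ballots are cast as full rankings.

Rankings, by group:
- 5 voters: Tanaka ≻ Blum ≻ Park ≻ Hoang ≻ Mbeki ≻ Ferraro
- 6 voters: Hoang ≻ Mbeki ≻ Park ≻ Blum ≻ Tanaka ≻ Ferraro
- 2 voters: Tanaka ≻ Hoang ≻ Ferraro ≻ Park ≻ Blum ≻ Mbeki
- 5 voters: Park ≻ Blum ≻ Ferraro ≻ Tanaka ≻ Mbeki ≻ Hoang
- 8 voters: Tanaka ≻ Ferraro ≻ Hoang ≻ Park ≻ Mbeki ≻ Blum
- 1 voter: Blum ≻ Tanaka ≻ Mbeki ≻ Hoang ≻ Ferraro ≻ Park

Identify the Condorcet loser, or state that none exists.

none

Head-to-head results (27 voters):
Tanaka vs Mbeki: Tanaka, 21–6.
Tanaka vs Hoang: 21 to 6, Tanaka.
Tanaka vs Blum: Tanaka is ranked higher on 5+2+8 = 15 ballots, Blum on 12. Tanaka wins 15–12.
Tanaka vs Park: Tanaka is ranked higher on 5+2+8+1 = 16 ballots, Park on 11. Tanaka wins 16–11.
Tanaka–Ferraro: Tanaka 22–5.
Mbeki vs Hoang: Mbeki is ranked higher on 5+1 = 6 ballots, Hoang on 21. Hoang wins 21–6.
Mbeki vs Blum: Mbeki, 14–13.
Mbeki vs Park: Mbeki preferred on 6+1 = 7 ballots; Park wins 20–7.
Mbeki vs Ferraro: Mbeki preferred on 5+6+1 = 12 ballots; Ferraro wins 15–12.
Hoang vs Blum: Hoang wins 16–11.
Hoang vs Park: Hoang is ranked higher on 6+2+8+1 = 17 ballots, Park on 10. Hoang wins 17–10.
Hoang vs Ferraro: 5+6+2+1 = 14 for Hoang, 13 for Ferraro — Hoang by 14–13.
Blum vs Park: 6 to 21, Park.
Blum vs Ferraro: 5+6+5+1 = 17 for Blum, 10 for Ferraro — Blum by 17–10.
Park vs Ferraro: Park wins 16–11.
Each candidate has at least one pairwise win (Tanaka beats Mbeki; Mbeki beats Blum; Hoang beats Mbeki; Blum beats Ferraro; Park beats Mbeki; Ferraro beats Mbeki) — no Condorcet loser.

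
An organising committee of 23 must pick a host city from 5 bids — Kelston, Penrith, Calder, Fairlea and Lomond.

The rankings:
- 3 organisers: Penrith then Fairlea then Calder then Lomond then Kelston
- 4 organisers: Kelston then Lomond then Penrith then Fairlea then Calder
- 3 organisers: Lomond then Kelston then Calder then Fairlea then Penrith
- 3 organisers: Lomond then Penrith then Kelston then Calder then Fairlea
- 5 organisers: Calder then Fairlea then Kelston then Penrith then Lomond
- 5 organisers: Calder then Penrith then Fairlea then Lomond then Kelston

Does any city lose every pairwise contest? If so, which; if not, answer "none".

none

Pairwise majorities:
Kelston vs Penrith: Kelston wins 12–11.
Kelston–Calder: Calder 13–10.
Kelston vs Fairlea: 4+3+3 = 10 for Kelston, 13 for Fairlea — Fairlea by 13–10.
Kelston vs Lomond: Lomond wins 14–9.
Penrith vs Calder: Penrith is ranked higher on 3+4+3 = 10 ballots, Calder on 13. Calder wins 13–10.
Penrith vs Fairlea: Penrith wins 15–8.
Penrith vs Lomond: Penrith is ranked higher on 3+5+5 = 13 ballots, Lomond on 10. Penrith wins 13–10.
Calder vs Fairlea: 16 to 7, Calder.
Calder vs Lomond: 13 to 10, Calder.
Fairlea vs Lomond: Fairlea, 13–10.
Every city wins at least one matchup (Kelston beats Penrith; Penrith beats Fairlea; Calder beats Kelston; Fairlea beats Kelston; Lomond beats Kelston), so there is no Condorcet loser.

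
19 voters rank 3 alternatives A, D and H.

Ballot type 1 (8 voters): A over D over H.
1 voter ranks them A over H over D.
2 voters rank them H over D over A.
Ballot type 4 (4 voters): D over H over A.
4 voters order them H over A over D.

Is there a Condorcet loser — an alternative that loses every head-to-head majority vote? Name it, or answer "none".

none

Pairwise majorities:
A vs D: A, 13–6.
A vs H: H, 10–9.
D vs H: 12 to 7, D.
Every alternative wins at least one matchup (A beats D; D beats H; H beats A), so there is no Condorcet loser.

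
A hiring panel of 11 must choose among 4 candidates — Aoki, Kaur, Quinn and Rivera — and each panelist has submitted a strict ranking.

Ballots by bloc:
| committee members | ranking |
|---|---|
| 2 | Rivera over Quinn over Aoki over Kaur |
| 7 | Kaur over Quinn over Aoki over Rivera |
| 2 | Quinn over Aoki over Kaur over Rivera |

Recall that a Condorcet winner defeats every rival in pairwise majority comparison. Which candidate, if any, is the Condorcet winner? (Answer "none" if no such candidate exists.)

Kaur

Head-to-head results (11 committee members):
Aoki vs Kaur: Aoki preferred on 2+2 = 4 ballots; Kaur wins 7–4.
Aoki vs Quinn: Aoki is ranked higher on 0 ballots, Quinn on 11. Quinn wins 11–0.
Aoki vs Rivera: Aoki is ranked higher on 7+2 = 9 ballots, Rivera on 2. Aoki wins 9–2.
Kaur vs Quinn: 7 for Kaur, 4 for Quinn — Kaur by 7–4.
Kaur vs Rivera: Kaur is ranked higher on 7+2 = 9 ballots, Rivera on 2. Kaur wins 9–2.
Quinn vs Rivera: Quinn is ranked higher on 7+2 = 9 ballots, Rivera on 2. Quinn wins 9–2.
Kaur beats each of Aoki, Quinn, Rivera — Kaur is the Condorcet winner.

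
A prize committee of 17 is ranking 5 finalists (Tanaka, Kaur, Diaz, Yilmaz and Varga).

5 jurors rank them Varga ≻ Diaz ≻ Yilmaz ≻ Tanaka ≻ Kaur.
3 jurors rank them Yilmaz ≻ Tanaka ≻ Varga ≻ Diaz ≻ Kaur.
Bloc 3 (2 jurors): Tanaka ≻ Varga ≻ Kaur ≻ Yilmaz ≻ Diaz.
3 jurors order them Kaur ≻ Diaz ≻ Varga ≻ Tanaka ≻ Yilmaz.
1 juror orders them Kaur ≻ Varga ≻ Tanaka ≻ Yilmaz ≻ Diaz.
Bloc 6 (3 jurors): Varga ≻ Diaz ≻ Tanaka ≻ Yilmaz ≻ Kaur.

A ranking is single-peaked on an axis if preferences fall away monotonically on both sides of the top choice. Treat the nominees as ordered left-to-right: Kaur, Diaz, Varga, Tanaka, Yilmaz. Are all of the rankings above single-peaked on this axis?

Axis positions: Kaur=1, Diaz=2, Varga=3, Tanaka=4, Yilmaz=5.
Bloc 1: ranking walks positions 3-2-5-4-1; Yilmaz is ranked above Tanaka even though Tanaka lies between Yilmaz and the peak Varga on the axis — preferences dip and rise again. Not single-peaked.
Bloc 2 (peak Yilmaz at position 5): ranking walks positions 5-4-3-2-1, expanding outward from the peak — single-peaked.
Bloc 3: ranking walks positions 4-3-1-5-2; Kaur is ranked above Diaz even though Diaz lies between Kaur and the peak Tanaka on the axis — preferences dip and rise again. Not single-peaked.
Bloc 4 (peak Kaur at position 1): ranking walks positions 1-2-3-4-5, expanding outward from the peak — single-peaked.
Bloc 5: ranking walks positions 1-3-4-5-2; Varga is ranked above Diaz even though Diaz lies between Varga and the peak Kaur on the axis — preferences dip and rise again. Not single-peaked.
Bloc 6 (peak Varga at position 3): ranking walks positions 3-2-4-5-1, expanding outward from the peak — single-peaked.
Bloc 1 violates single-peakedness, so the profile is not single-peaked on this axis.

no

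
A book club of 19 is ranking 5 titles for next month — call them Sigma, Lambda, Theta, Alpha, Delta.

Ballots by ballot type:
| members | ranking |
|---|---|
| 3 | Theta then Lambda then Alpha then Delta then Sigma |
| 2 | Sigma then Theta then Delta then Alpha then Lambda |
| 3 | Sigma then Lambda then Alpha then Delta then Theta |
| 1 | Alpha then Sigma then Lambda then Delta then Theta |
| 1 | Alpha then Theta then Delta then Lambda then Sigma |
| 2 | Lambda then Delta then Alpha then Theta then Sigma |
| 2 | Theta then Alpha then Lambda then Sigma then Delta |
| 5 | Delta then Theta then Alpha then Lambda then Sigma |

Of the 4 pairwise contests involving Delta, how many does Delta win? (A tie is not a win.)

Delta against each rival (19 members):
Delta–Sigma: Delta 11–8.
Delta vs Lambda: Delta is ranked higher on 2+1+5 = 8 ballots, Lambda on 11. Lambda wins 11–8.
Delta vs Theta: Delta, 11–8.
Delta vs Alpha: Delta is ranked higher on 2+2+5 = 9 ballots, Alpha on 10. Alpha wins 10–9.
Delta beats Sigma, Theta; loses to Lambda, Alpha — 2 pairwise wins.

2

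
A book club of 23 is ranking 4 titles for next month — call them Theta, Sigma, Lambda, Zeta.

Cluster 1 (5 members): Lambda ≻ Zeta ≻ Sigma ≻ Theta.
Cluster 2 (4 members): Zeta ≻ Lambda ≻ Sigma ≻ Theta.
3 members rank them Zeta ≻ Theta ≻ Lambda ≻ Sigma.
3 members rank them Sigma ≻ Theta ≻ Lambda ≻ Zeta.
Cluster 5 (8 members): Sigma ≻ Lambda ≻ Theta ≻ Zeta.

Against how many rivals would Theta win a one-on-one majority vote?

Theta against each rival (23 members):
Theta–Sigma: Sigma 20–3.
Theta vs Lambda: Lambda, 17–6.
Theta–Zeta: Zeta 12–11.
Theta beats no one; loses to Sigma, Lambda, Zeta — 0 pairwise wins.

0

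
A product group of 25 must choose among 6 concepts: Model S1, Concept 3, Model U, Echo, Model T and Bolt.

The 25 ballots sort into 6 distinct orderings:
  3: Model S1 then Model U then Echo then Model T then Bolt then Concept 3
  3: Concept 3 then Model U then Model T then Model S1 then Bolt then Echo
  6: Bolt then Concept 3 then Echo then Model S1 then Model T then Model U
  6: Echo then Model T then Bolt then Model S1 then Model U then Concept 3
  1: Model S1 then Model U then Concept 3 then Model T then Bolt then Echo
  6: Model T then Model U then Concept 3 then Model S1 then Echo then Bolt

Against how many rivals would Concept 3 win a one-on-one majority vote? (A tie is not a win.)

2

Concept 3 against each rival (25 engineers):
Concept 3–Model S1: Concept 3 15–10.
Concept 3 vs Model U: Model U wins 16–9.
Concept 3 vs Echo: 3+6+1+6 = 16 for Concept 3, 9 for Echo — Concept 3 by 16–9.
Concept 3 vs Model T: 10 to 15, Model T.
Concept 3 vs Bolt: 3+1+6 = 10 for Concept 3, 15 for Bolt — Bolt by 15–10.
Concept 3 beats Model S1, Echo; loses to Model U, Model T, Bolt — 2 pairwise wins.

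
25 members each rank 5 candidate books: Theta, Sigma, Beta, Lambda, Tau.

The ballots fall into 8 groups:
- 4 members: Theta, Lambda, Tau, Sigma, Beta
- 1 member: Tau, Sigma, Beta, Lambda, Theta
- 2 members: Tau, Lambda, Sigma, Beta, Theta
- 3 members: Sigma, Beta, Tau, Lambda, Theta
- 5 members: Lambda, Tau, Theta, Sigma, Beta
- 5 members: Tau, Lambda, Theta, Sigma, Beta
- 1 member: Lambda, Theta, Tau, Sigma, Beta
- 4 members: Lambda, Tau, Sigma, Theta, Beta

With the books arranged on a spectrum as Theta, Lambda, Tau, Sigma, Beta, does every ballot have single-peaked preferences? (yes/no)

Axis positions: Theta=1, Lambda=2, Tau=3, Sigma=4, Beta=5.
Group 1 (peak Theta at position 1): ranking walks positions 1-2-3-4-5, expanding outward from the peak — single-peaked.
Group 2 (peak Tau at position 3): ranking walks positions 3-4-5-2-1, expanding outward from the peak — single-peaked.
Group 3 (peak Tau at position 3): ranking walks positions 3-2-4-5-1, expanding outward from the peak — single-peaked.
Group 4 (peak Sigma at position 4): ranking walks positions 4-5-3-2-1, expanding outward from the peak — single-peaked.
Group 5 (peak Lambda at position 2): ranking walks positions 2-3-1-4-5, expanding outward from the peak — single-peaked.
Group 6 (peak Tau at position 3): ranking walks positions 3-2-1-4-5, expanding outward from the peak — single-peaked.
Group 7 (peak Lambda at position 2): ranking walks positions 2-1-3-4-5, expanding outward from the peak — single-peaked.
Group 8 (peak Lambda at position 2): ranking walks positions 2-3-4-1-5, expanding outward from the peak — single-peaked.
Every ranking is single-peaked on this axis.

yes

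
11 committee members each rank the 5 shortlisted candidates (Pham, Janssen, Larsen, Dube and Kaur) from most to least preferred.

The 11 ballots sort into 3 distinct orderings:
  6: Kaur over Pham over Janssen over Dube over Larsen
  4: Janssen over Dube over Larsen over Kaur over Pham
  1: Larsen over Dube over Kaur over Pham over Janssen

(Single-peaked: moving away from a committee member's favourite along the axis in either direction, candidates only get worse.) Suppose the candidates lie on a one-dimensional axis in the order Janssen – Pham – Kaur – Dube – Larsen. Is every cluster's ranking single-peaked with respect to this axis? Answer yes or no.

no

Axis positions: Janssen=1, Pham=2, Kaur=3, Dube=4, Larsen=5.
Cluster 1 (peak Kaur at position 3): ranking walks positions 3-2-1-4-5, expanding outward from the peak — single-peaked.
Cluster 2: ranking walks positions 1-4-5-3-2; Dube is ranked above Pham even though Pham lies between Dube and the peak Janssen on the axis — preferences dip and rise again. Not single-peaked.
Cluster 3 (peak Larsen at position 5): ranking walks positions 5-4-3-2-1, expanding outward from the peak — single-peaked.
Cluster 2 violates single-peakedness, so the profile is not single-peaked on this axis.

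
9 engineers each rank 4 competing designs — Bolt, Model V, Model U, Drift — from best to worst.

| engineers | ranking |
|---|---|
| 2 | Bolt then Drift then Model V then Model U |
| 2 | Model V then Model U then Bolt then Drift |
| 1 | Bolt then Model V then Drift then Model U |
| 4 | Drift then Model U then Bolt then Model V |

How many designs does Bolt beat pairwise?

2

Bolt against each rival (9 engineers):
Bolt vs Model V: Bolt wins 7–2.
Bolt vs Model U: Model U, 6–3.
Bolt vs Drift: 2+2+1 = 5 for Bolt, 4 for Drift — Bolt by 5–4.
Bolt beats Model V, Drift; loses to Model U — 2 pairwise wins.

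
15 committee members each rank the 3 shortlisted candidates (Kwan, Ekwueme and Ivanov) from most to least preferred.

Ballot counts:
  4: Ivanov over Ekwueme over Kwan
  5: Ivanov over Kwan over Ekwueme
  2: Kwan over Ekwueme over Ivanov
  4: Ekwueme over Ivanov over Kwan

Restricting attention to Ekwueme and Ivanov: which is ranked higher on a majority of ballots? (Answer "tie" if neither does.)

Ivanov

Ballots ranking Ekwueme above Ivanov: 2 + 4 = 6.
Ballots ranking Ivanov above Ekwueme: 15 − 6 = 9.
Ivanov wins the head-to-head 9–6.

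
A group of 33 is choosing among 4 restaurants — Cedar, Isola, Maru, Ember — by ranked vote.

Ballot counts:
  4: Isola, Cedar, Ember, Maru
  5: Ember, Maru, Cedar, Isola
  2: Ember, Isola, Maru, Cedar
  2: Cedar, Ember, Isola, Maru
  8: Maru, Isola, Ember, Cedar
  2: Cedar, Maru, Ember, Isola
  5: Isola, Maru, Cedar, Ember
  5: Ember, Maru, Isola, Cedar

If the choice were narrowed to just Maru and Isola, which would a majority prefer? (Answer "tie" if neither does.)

Maru

Ballots ranking Maru above Isola: 5 + 8 + 2 + 5 = 20.
Ballots ranking Isola above Maru: 33 − 20 = 13.
Maru wins the head-to-head 20–13.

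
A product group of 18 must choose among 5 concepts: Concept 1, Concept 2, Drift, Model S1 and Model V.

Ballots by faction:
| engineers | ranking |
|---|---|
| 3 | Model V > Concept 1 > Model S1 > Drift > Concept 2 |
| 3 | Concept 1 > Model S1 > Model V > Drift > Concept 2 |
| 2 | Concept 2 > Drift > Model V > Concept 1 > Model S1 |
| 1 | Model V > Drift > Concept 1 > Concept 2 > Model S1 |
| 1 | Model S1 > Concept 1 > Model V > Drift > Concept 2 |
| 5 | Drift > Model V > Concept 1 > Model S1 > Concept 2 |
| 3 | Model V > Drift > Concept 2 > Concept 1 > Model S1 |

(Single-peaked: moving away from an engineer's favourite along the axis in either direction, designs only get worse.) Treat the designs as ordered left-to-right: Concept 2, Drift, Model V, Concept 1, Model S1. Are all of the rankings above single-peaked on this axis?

yes

Axis positions: Concept 2=1, Drift=2, Model V=3, Concept 1=4, Model S1=5.
Faction 1 (peak Model V at position 3): ranking walks positions 3-4-5-2-1, expanding outward from the peak — single-peaked.
Faction 2 (peak Concept 1 at position 4): ranking walks positions 4-5-3-2-1, expanding outward from the peak — single-peaked.
Faction 3 (peak Concept 2 at position 1): ranking walks positions 1-2-3-4-5, expanding outward from the peak — single-peaked.
Faction 4 (peak Model V at position 3): ranking walks positions 3-2-4-1-5, expanding outward from the peak — single-peaked.
Faction 5 (peak Model S1 at position 5): ranking walks positions 5-4-3-2-1, expanding outward from the peak — single-peaked.
Faction 6 (peak Drift at position 2): ranking walks positions 2-3-4-5-1, expanding outward from the peak — single-peaked.
Faction 7 (peak Model V at position 3): ranking walks positions 3-2-1-4-5, expanding outward from the peak — single-peaked.
Every ranking is single-peaked on this axis.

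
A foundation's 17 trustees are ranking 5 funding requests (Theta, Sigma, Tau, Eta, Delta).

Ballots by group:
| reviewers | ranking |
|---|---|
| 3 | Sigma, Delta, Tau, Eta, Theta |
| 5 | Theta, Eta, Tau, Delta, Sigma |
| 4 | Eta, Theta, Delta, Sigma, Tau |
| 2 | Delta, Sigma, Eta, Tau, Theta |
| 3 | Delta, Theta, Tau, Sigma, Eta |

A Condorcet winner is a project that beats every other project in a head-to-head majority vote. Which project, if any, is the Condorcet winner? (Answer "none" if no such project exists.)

Check each pair by majority over 17 ballots:
Theta vs Sigma: 5+4+3 = 12 for Theta, 5 for Sigma — Theta by 12–5.
Theta vs Tau: 12 to 5, Theta.
Theta vs Eta: Theta is ranked higher on 5+3 = 8 ballots, Eta on 9. Eta wins 9–8.
Theta vs Delta: 5+4 = 9 for Theta, 8 for Delta — Theta by 9–8.
Sigma vs Tau: 9 to 8, Sigma.
Sigma vs Eta: 8 to 9, Eta.
Sigma vs Delta: 3 for Sigma, 14 for Delta — Delta by 14–3.
Tau vs Eta: Tau is ranked higher on 3+3 = 6 ballots, Eta on 11. Eta wins 11–6.
Tau vs Delta: 5 to 12, Delta.
Eta vs Delta: 9 to 8, Eta.
Only Eta has no losses; Eta is the Condorcet winner.

Eta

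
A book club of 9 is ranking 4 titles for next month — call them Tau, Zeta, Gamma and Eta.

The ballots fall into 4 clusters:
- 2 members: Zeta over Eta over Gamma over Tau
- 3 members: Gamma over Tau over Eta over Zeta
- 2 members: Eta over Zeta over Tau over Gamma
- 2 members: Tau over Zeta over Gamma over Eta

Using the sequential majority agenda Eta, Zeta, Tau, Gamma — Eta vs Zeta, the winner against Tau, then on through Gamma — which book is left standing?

Gamma

Round 1: Eta vs Zeta — 5–4, Eta advances.
Round 2: Eta vs Tau — 4–5, Tau advances.
Round 3: Tau vs Gamma — 4–5, Gamma advances.
Gamma survives the agenda.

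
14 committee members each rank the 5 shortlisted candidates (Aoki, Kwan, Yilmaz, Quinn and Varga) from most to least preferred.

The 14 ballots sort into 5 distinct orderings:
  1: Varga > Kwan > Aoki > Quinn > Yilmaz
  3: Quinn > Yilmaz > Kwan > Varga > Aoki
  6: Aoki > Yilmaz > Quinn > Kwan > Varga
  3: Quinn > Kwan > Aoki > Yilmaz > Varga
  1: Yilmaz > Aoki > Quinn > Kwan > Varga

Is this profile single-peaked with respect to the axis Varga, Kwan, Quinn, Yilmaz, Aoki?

no

Axis positions: Varga=1, Kwan=2, Quinn=3, Yilmaz=4, Aoki=5.
Ballot type 1: ranking walks positions 1-2-5-3-4; Aoki is ranked above Quinn even though Quinn lies between Aoki and the peak Varga on the axis — preferences dip and rise again. Not single-peaked.
Ballot type 2 (peak Quinn at position 3): ranking walks positions 3-4-2-1-5, expanding outward from the peak — single-peaked.
Ballot type 3 (peak Aoki at position 5): ranking walks positions 5-4-3-2-1, expanding outward from the peak — single-peaked.
Ballot type 4: ranking walks positions 3-2-5-4-1; Aoki is ranked above Yilmaz even though Yilmaz lies between Aoki and the peak Quinn on the axis — preferences dip and rise again. Not single-peaked.
Ballot type 5 (peak Yilmaz at position 4): ranking walks positions 4-5-3-2-1, expanding outward from the peak — single-peaked.
Ballot type 1 violates single-peakedness, so the profile is not single-peaked on this axis.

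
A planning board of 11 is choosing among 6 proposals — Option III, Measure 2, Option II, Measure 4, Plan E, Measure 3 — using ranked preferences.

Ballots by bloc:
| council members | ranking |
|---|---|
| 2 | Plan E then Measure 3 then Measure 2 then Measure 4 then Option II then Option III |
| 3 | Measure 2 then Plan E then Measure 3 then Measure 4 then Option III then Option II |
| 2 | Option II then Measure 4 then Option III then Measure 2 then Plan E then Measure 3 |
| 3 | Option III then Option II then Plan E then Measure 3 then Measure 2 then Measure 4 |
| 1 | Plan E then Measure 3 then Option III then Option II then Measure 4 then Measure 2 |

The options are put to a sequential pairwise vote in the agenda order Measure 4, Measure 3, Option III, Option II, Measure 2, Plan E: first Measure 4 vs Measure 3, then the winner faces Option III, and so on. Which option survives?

Plan E

Round 1: Measure 4 vs Measure 3 — 2–9, Measure 3 advances.
Round 2: Measure 3 vs Option III — 6–5, Measure 3 advances.
Round 3: Measure 3 vs Option II — 6–5, Measure 3 advances.
Round 4: Measure 3 vs Measure 2 — 6–5, Measure 3 advances.
Round 5: Measure 3 vs Plan E — 0–11, Plan E advances.
The agenda winner is Plan E.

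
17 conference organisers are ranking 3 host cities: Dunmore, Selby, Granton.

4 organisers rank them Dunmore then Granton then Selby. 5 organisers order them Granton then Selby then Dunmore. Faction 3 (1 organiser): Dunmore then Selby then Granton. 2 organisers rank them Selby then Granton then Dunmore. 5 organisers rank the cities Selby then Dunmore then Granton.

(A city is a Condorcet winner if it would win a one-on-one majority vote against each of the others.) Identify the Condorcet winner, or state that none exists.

Head-to-head results (17 organisers):
Dunmore–Selby: Selby 12–5.
Dunmore–Granton: Dunmore 10–7.
Selby vs Granton: Granton, 9–8.
Each city drops at least one matchup (Dunmore loses to Selby; Selby loses to Granton; Granton loses to Dunmore); the cycle Dunmore > Granton > Selby > Dunmore rules out a Condorcet winner.

none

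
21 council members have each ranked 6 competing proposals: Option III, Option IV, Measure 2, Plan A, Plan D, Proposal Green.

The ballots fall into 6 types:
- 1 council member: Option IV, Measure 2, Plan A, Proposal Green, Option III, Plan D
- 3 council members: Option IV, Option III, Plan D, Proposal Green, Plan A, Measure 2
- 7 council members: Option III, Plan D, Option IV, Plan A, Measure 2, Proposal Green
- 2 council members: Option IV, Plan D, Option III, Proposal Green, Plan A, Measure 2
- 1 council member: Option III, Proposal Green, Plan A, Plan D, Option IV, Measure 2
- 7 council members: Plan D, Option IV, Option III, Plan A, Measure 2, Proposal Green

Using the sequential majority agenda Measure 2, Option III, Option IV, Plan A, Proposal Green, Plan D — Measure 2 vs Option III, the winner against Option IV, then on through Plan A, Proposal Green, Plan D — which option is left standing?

Plan D

Round 1: Measure 2 vs Option III — 1–20, Option III advances.
Round 2: Option III vs Option IV — 8–13, Option IV advances.
Round 3: Option IV vs Plan A — 20–1, Option IV advances.
Round 4: Option IV vs Proposal Green — 20–1, Option IV advances.
Round 5: Option IV vs Plan D — 6–15, Plan D advances.
Plan D survives the agenda.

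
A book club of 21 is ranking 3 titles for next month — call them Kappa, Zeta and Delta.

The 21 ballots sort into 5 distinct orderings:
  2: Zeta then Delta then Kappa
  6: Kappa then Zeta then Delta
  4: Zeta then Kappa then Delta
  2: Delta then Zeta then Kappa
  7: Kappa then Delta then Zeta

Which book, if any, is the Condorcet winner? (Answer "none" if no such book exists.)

Kappa

Pairwise majorities:
Kappa–Zeta: Kappa 13–8.
Kappa vs Delta: Kappa, 17–4.
Zeta vs Delta: Zeta wins 12–9.
Kappa wins every pairwise contest, so Kappa is the Condorcet winner.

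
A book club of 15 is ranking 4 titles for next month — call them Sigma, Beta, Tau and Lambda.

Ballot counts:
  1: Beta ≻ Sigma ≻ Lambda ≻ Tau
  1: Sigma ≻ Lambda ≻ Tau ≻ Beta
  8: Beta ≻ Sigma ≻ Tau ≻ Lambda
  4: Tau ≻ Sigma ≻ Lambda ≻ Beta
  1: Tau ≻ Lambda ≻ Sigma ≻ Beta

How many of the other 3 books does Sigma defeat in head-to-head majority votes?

Sigma against each rival (15 members):
Sigma vs Beta: Beta wins 9–6.
Sigma vs Tau: 10 to 5, Sigma.
Sigma vs Lambda: 1+1+8+4 = 14 for Sigma, 1 for Lambda — Sigma by 14–1.
Sigma beats Tau, Lambda; loses to Beta — 2 pairwise wins.

2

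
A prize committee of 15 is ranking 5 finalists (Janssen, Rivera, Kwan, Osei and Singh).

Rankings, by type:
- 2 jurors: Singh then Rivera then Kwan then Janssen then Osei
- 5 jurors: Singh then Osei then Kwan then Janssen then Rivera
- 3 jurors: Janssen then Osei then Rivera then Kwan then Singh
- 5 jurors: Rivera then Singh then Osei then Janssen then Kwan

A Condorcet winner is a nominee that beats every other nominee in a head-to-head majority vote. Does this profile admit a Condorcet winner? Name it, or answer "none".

Pairwise majorities:
Janssen–Rivera: Janssen 8–7.
Janssen vs Kwan: Janssen wins 8–7.
Janssen vs Osei: Osei wins 10–5.
Janssen vs Singh: Singh, 12–3.
Rivera vs Kwan: Rivera, 10–5.
Rivera–Osei: Osei 8–7.
Rivera vs Singh: Rivera, 8–7.
Kwan vs Osei: Osei, 13–2.
Kwan–Singh: Singh 12–3.
Osei–Singh: Singh 12–3.
Each nominee drops at least one matchup (Janssen loses to Osei; Rivera loses to Janssen; Kwan loses to Janssen; Osei loses to Singh; Singh loses to Rivera); the cycle Janssen → Rivera → Singh → Janssen rules out a Condorcet winner.

none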